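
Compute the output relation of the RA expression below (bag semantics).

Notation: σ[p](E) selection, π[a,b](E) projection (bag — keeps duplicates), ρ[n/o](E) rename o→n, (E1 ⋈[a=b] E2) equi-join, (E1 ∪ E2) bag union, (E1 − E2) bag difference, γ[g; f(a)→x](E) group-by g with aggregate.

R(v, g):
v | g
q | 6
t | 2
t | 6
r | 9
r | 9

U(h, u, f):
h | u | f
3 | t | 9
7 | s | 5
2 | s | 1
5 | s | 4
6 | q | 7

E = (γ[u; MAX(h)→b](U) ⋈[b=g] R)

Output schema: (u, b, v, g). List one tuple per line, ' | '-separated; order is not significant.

Stepwise |·|:
  U → 5
  γ[u; MAX(h)→b](U) → 3
  R → 5
  (γ[u; MAX(h)→b](U) ⋈[b=g] R) → 2

== RESULT ==
u | b | v | g
q | 6 | q | 6
q | 6 | t | 6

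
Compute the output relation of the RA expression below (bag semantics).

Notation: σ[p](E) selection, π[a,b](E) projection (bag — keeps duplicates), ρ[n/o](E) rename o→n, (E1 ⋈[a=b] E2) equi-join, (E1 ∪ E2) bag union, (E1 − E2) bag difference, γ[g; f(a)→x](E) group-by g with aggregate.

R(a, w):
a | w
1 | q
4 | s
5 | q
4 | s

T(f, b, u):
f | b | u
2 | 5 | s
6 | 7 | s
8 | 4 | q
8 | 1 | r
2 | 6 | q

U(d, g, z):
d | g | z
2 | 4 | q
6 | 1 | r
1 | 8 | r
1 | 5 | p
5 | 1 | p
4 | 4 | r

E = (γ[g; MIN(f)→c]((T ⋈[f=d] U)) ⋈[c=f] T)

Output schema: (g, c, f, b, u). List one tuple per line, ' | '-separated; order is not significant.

Subexpression sizes:
  T → 5
  U → 6
  (T ⋈[f=d] U) → 3
  γ[g; MIN(f)→c]((T ⋈[f=d] U)) → 2
  T → 5
  (γ[g; MIN(f)→c]((T ⋈[f=d] U)) ⋈[c=f] T) → 3

== RESULT ==
g | c | f | b | u
1 | 6 | 6 | 7 | s
4 | 2 | 2 | 5 | s
4 | 2 | 2 | 6 | q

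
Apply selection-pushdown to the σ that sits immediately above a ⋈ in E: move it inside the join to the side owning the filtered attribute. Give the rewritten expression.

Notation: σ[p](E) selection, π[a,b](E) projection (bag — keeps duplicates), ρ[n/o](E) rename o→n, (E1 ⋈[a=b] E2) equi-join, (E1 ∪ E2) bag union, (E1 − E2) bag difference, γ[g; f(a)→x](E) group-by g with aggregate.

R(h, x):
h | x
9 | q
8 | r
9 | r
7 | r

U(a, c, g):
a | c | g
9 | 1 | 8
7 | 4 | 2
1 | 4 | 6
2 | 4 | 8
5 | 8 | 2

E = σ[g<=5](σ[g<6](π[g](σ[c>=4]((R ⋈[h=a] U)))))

σ filters on c, owned by the right side.
E' = σ[g<=5](σ[g<6](π[g]((R ⋈[h=a] σ[c>=4](U)))))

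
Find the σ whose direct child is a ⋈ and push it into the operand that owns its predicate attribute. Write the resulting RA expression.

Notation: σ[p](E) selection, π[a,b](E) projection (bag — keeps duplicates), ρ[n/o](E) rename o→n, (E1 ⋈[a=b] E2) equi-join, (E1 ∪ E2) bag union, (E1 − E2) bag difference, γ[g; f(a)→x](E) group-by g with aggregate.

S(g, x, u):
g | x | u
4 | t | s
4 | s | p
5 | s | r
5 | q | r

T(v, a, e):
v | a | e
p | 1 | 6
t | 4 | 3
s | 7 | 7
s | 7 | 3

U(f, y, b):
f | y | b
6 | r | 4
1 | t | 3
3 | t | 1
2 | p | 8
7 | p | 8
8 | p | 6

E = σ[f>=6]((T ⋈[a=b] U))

σ filters on f, owned by the right side.
E' = (T ⋈[a=b] σ[f>=6](U))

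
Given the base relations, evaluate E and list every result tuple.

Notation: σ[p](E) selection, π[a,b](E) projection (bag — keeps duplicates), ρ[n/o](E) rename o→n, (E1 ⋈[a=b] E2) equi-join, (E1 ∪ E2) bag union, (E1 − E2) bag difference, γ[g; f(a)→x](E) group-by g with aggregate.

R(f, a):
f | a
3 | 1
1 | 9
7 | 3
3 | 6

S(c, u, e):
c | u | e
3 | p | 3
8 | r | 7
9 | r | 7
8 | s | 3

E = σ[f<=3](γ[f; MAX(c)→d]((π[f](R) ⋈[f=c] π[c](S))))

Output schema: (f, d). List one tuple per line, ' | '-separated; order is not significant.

Stepwise |·|:
  R → 4
  π[f](R) → 4
  S → 4
  π[c](S) → 4
  (π[f](R) ⋈[f=c] π[c](S)) → 2
  γ[f; MAX(c)→d]((π[f](R) ⋈[f=c] π[c](S))) → 1
  σ[f<=3](γ[f; MAX(c)→d]((π[f](R) ⋈[f=c] π[c](S)))) → 1

== RESULT ==
f | d
3 | 3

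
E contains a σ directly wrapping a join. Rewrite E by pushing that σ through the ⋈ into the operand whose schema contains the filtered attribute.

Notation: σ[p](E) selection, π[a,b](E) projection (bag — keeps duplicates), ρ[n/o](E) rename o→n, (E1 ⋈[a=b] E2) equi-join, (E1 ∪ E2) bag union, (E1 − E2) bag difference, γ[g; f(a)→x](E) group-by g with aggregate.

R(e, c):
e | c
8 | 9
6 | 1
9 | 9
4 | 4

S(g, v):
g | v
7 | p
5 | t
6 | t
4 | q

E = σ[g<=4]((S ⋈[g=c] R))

σ filters on g, owned by the left side.
E' = (σ[g<=4](S) ⋈[g=c] R)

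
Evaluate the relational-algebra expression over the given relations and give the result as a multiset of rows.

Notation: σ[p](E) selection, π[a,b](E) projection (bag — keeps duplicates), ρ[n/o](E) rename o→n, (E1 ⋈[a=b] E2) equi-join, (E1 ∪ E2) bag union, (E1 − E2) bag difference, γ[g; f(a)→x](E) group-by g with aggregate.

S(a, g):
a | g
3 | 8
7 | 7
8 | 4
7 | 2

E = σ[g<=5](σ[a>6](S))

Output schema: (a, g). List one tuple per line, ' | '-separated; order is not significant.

Per-node cardinality:
  S → 4
  σ[a>6](S) → 3
  σ[g<=5](σ[a>6](S)) → 2

== RESULT ==
a | g
7 | 2
8 | 4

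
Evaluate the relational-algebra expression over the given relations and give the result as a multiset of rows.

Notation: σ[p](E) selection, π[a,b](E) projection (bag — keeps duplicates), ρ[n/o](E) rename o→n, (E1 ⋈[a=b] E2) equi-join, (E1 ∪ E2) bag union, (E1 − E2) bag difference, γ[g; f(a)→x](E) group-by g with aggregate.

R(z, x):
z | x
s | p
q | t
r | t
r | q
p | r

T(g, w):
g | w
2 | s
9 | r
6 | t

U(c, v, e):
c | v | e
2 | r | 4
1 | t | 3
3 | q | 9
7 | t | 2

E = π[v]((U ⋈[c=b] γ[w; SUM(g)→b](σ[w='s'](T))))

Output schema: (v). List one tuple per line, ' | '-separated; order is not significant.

Row counts bottom-up:
  U → 4
  T → 3
  σ[w='s'](T) → 1
  γ[w; SUM(g)→b](σ[w='s'](T)) → 1
  (U ⋈[c=b] γ[w; SUM(g)→b](σ[w='s'](T))) → 1
  π[v]((U ⋈[c=b] γ[w; SUM(g)→b](σ[w='s'](T)))) → 1

== RESULT ==
v
r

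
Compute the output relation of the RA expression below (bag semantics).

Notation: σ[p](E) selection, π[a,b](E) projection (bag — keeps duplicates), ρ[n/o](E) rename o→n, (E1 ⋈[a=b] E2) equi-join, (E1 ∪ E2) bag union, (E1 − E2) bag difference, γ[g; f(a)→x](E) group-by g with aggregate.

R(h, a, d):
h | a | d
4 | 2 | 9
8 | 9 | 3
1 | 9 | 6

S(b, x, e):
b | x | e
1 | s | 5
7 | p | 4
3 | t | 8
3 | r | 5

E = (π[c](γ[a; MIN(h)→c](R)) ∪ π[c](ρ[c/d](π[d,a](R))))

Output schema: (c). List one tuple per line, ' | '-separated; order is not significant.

Subexpression sizes:
  R → 3
  γ[a; MIN(h)→c](R) → 2
  π[c](γ[a; MIN(h)→c](R)) → 2
  R → 3
  π[d,a](R) → 3
  ρ[c/d](π[d,a](R)) → 3
  π[c](ρ[c/d](π[d,a](R))) → 3
  (π[c](γ[a; MIN(h)→c](R)) ∪ π[c](ρ[c/d](π[d,a](R)))) → 5

== RESULT ==
c
1
3
4
6
9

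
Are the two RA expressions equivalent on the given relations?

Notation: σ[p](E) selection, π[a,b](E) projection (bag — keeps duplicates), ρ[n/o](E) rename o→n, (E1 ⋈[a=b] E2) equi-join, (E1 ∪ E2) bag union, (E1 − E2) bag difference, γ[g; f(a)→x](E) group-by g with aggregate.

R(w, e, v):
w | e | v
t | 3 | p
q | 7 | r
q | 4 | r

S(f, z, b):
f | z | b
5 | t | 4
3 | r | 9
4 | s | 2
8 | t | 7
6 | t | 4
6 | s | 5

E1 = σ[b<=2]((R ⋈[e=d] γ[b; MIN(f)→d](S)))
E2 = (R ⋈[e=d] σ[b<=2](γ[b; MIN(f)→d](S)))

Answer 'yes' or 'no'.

E1 stepwise |·|:
  R → 3
  S → 6
  γ[b; MIN(f)→d](S) → 5
  (R ⋈[e=d] γ[b; MIN(f)→d](S)) → 2
  σ[b<=2]((R ⋈[e=d] γ[b; MIN(f)→d](S))) → 1
E2 stepwise |·|:
  R → 3
  S → 6
  γ[b; MIN(f)→d](S) → 5
  σ[b<=2](γ[b; MIN(f)→d](S)) → 1
  (R ⋈[e=d] σ[b<=2](γ[b; MIN(f)→d](S))) → 1

E1 and E2 produce the same multiset:
w | e | v | b | d
q | 4 | r | 2 | 4

yes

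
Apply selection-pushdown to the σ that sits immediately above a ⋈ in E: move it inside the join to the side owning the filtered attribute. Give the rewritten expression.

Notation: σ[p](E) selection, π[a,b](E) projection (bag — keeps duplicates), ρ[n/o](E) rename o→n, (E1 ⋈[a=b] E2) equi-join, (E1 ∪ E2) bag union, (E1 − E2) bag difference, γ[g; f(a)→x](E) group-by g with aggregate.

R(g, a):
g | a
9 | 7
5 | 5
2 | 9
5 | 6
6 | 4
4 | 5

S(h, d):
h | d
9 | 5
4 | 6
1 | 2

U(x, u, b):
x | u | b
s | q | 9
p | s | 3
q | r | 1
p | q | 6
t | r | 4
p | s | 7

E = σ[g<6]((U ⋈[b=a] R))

σ filters on g, owned by the right side.
E' = (U ⋈[b=a] σ[g<6](R))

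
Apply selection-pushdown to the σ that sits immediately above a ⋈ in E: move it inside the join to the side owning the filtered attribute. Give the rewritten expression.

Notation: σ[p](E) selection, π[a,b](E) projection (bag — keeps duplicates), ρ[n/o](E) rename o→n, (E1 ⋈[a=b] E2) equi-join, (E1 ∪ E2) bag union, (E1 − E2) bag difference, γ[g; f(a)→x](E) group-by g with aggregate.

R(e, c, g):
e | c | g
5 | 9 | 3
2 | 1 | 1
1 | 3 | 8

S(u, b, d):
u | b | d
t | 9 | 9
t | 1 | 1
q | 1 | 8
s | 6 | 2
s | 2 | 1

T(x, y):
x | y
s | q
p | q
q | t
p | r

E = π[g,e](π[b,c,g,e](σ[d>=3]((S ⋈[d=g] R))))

σ filters on d, owned by the left side.
E' = π[g,e](π[b,c,g,e]((σ[d>=3](S) ⋈[d=g] R)))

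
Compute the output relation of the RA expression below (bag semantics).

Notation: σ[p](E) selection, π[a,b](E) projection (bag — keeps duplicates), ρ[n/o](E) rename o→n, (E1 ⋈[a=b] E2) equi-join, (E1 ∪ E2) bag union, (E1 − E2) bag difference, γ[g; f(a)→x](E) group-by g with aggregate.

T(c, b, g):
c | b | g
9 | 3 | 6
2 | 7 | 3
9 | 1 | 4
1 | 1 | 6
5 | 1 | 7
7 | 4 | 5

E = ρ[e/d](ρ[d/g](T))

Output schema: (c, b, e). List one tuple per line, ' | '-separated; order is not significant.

Stepwise |·|:
  T → 6
  ρ[d/g](T) → 6
  ρ[e/d](ρ[d/g](T)) → 6

== RESULT ==
c | b | e
1 | 1 | 6
2 | 7 | 3
5 | 1 | 7
7 | 4 | 5
9 | 1 | 4
9 | 3 | 6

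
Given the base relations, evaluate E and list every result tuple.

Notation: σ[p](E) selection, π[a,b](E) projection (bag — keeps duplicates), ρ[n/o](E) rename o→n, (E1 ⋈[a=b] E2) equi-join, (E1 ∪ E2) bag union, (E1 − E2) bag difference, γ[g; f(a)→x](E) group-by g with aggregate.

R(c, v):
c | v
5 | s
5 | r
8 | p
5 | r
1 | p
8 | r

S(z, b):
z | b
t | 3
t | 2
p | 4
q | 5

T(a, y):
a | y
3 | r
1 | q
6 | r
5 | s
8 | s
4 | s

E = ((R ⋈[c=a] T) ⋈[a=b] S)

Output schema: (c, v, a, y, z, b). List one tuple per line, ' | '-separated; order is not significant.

Subexpression sizes:
  R → 6
  T → 6
  (R ⋈[c=a] T) → 6
  S → 4
  ((R ⋈[c=a] T) ⋈[a=b] S) → 3

== RESULT ==
c | v | a | y | z | b
5 | r | 5 | s | q | 5
5 | r | 5 | s | q | 5
5 | s | 5 | s | q | 5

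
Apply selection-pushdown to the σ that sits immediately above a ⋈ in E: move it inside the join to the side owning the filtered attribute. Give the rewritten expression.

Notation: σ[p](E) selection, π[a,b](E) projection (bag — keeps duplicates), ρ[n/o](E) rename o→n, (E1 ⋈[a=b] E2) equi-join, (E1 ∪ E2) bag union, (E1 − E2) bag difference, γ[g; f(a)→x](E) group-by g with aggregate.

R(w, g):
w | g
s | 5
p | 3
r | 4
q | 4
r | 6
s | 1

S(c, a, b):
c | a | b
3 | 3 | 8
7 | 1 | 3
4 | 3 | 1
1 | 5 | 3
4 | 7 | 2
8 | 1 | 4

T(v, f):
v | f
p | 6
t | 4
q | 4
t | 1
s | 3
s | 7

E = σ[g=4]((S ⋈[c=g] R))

σ filters on g, owned by the right side.
E' = (S ⋈[c=g] σ[g=4](R))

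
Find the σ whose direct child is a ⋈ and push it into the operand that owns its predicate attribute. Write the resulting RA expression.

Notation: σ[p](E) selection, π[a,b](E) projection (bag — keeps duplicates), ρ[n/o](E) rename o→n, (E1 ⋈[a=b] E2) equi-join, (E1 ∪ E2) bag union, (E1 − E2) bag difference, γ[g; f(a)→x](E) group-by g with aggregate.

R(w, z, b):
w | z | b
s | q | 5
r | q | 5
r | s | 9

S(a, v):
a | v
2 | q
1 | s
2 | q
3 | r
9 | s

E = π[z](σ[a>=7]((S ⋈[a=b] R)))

σ filters on a, owned by the left side.
E' = π[z]((σ[a>=7](S) ⋈[a=b] R))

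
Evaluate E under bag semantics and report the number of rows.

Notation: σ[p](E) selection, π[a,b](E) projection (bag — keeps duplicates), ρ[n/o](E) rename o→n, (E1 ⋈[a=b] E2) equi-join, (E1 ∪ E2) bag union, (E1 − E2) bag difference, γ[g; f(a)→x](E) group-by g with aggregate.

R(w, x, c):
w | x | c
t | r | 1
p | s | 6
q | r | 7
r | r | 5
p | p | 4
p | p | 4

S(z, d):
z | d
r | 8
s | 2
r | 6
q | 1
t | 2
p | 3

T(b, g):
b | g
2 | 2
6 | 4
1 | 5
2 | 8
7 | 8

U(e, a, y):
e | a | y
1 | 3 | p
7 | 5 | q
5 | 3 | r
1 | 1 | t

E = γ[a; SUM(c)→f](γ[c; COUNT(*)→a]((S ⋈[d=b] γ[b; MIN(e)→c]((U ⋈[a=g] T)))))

Per-node cardinality:
  S → 6
  U → 4
  T → 5
  (U ⋈[a=g] T) → 1
  γ[b; MIN(e)→c]((U ⋈[a=g] T)) → 1
  (S ⋈[d=b] γ[b; MIN(e)→c]((U ⋈[a=g] T))) → 1
  γ[c; COUNT(*)→a]((S ⋈[d=b] γ[b; MIN(e)→c]((U ⋈[a=g] T)))) → 1
  γ[a; SUM(c)→f](γ[c; COUNT(*)→a]((S ⋈[d=b] γ[b; MIN(e)→c]((U ⋈[a=g] T))))) → 1

|E| = 1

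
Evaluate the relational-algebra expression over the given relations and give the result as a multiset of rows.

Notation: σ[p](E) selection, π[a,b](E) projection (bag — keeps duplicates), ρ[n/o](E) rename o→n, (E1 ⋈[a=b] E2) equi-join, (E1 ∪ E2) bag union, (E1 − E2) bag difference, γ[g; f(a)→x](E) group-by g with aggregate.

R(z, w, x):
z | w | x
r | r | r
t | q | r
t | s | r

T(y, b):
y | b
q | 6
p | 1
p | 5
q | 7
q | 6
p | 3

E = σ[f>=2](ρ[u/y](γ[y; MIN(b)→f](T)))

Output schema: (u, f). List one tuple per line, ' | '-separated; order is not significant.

Row counts bottom-up:
  T → 6
  γ[y; MIN(b)→f](T) → 2
  ρ[u/y](γ[y; MIN(b)→f](T)) → 2
  σ[f>=2](ρ[u/y](γ[y; MIN(b)→f](T))) → 1

== RESULT ==
u | f
q | 6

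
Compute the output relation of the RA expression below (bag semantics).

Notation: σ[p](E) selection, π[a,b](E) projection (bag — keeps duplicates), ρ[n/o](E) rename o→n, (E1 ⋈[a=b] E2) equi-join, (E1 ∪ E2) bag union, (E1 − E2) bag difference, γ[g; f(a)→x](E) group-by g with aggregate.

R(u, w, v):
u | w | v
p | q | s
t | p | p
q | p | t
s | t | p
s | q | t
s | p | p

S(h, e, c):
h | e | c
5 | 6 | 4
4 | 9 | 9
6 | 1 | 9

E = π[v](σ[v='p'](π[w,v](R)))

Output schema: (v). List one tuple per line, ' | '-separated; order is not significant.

Per-node cardinality:
  R → 6
  π[w,v](R) → 6
  σ[v='p'](π[w,v](R)) → 3
  π[v](σ[v='p'](π[w,v](R))) → 3

== RESULT ==
v
p
p
p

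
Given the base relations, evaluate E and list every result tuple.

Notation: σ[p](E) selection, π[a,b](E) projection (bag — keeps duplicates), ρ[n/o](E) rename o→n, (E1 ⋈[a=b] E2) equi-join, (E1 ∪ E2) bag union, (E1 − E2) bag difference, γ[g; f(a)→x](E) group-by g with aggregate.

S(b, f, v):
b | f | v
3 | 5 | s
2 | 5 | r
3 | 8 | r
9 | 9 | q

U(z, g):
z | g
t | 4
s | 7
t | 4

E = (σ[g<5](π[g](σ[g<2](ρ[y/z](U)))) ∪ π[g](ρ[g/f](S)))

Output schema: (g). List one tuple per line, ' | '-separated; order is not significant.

Row counts bottom-up:
  U → 3
  ρ[y/z](U) → 3
  σ[g<2](ρ[y/z](U)) → 0
  π[g](σ[g<2](ρ[y/z](U))) → 0
  σ[g<5](π[g](σ[g<2](ρ[y/z](U)))) → 0
  S → 4
  ρ[g/f](S) → 4
  π[g](ρ[g/f](S)) → 4
  (σ[g<5](π[g](σ[g<2](ρ[y/z](U)))) ∪ π[g](ρ[g/f](S))) → 4

== RESULT ==
g
5
5
8
9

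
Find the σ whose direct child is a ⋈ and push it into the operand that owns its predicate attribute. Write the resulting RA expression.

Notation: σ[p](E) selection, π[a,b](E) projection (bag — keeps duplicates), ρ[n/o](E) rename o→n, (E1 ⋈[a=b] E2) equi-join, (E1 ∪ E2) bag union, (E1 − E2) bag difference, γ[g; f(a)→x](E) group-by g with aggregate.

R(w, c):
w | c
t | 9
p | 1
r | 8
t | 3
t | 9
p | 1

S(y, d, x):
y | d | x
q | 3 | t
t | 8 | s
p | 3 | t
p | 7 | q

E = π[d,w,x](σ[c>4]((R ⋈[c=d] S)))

σ filters on c, owned by the left side.
E' = π[d,w,x]((σ[c>4](R) ⋈[c=d] S))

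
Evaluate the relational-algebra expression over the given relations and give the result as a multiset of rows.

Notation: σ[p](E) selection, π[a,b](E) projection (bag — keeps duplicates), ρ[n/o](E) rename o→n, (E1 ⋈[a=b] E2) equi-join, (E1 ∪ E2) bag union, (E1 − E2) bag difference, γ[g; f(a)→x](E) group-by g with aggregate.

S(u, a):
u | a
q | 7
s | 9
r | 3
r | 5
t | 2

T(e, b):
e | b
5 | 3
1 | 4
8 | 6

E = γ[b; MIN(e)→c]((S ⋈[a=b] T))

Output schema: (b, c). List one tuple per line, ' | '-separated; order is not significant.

Subexpression sizes:
  S → 5
  T → 3
  (S ⋈[a=b] T) → 1
  γ[b; MIN(e)→c]((S ⋈[a=b] T)) → 1

== RESULT ==
b | c
3 | 5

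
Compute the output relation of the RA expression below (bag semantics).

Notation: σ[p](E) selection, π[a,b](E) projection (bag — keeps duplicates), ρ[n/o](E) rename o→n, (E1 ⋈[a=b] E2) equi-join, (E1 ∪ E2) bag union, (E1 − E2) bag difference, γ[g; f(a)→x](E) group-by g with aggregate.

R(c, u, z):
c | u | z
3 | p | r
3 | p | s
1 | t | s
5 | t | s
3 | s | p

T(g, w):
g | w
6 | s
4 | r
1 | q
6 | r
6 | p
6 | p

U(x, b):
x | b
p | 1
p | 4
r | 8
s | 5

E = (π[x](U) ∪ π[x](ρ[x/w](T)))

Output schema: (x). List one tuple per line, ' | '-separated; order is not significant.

Row counts bottom-up:
  U → 4
  π[x](U) → 4
  T → 6
  ρ[x/w](T) → 6
  π[x](ρ[x/w](T)) → 6
  (π[x](U) ∪ π[x](ρ[x/w](T))) → 10

== RESULT ==
x
p
p
p
p
q
r
r
r
s
s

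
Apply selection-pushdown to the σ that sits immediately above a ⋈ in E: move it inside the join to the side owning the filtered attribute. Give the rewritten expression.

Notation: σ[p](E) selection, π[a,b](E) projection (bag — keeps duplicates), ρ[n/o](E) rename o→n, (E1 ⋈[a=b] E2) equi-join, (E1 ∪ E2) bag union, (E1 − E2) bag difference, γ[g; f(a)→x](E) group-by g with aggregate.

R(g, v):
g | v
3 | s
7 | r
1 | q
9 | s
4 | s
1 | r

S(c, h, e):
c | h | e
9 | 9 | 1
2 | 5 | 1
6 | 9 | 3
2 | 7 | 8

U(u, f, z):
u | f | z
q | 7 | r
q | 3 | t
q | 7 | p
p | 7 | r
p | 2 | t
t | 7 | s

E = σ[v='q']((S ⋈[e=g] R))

σ filters on v, owned by the right side.
E' = (S ⋈[e=g] σ[v='q'](R))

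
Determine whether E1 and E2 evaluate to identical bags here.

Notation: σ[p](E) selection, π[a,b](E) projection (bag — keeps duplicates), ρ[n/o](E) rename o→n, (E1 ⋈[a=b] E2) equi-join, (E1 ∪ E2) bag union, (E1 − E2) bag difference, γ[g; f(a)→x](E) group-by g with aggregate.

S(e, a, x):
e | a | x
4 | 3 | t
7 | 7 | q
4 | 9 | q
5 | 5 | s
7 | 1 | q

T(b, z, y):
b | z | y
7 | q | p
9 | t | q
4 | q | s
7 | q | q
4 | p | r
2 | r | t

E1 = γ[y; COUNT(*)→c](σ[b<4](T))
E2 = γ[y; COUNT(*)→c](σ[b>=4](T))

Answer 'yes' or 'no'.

E1 per-node cardinality:
  T → 6
  σ[b<4](T) → 1
  γ[y; COUNT(*)→c](σ[b<4](T)) → 1
E2 per-node cardinality:
  T → 6
  σ[b>=4](T) → 5
  γ[y; COUNT(*)→c](σ[b>=4](T)) → 4

E1 result:
y | c
t | 1
E2 result:
y | c
p | 1
q | 2
r | 1
s | 1
Witness: ('r', 1) appears 0× in E1 but 1× in E2.

no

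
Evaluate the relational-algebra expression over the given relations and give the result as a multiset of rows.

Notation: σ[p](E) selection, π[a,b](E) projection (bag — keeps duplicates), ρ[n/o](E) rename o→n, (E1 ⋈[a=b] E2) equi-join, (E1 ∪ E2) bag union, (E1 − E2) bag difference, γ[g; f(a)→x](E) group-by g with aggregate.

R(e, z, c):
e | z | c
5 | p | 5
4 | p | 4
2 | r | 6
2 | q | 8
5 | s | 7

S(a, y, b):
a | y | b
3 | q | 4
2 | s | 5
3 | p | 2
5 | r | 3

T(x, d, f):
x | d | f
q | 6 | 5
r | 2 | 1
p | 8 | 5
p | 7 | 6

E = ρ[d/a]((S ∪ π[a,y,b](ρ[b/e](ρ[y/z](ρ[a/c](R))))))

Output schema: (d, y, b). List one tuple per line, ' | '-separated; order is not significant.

Subexpression sizes:
  S → 4
  R → 5
  ρ[a/c](R) → 5
  ρ[y/z](ρ[a/c](R)) → 5
  ρ[b/e](ρ[y/z](ρ[a/c](R))) → 5
  π[a,y,b](ρ[b/e](ρ[y/z](ρ[a/c](R)))) → 5
  (S ∪ π[a,y,b](ρ[b/e](ρ[y/z](ρ[a/c](R))))) → 9
  ρ[d/a]((S ∪ π[a,y,b](ρ[b/e](ρ[y/z](ρ[a/c](R)))))) → 9

== RESULT ==
d | y | b
2 | s | 5
3 | p | 2
3 | q | 4
4 | p | 4
5 | p | 5
5 | r | 3
6 | r | 2
7 | s | 5
8 | q | 2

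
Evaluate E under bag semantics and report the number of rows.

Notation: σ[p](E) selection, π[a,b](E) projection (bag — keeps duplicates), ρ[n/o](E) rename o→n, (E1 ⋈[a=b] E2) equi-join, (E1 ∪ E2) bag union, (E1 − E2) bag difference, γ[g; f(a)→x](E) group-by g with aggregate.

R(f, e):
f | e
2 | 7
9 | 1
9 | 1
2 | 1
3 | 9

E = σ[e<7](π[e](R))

Row counts bottom-up:
  R → 5
  π[e](R) → 5
  σ[e<7](π[e](R)) → 3

|E| = 3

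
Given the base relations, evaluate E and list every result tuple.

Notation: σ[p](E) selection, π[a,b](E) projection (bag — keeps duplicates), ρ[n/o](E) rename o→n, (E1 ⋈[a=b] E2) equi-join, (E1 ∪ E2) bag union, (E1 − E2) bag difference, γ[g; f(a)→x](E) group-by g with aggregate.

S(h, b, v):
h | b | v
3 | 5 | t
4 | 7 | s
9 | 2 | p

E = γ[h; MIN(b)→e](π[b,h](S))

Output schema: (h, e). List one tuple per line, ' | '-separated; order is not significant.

Subexpression sizes:
  S → 3
  π[b,h](S) → 3
  γ[h; MIN(b)→e](π[b,h](S)) → 3

== RESULT ==
h | e
3 | 5
4 | 7
9 | 2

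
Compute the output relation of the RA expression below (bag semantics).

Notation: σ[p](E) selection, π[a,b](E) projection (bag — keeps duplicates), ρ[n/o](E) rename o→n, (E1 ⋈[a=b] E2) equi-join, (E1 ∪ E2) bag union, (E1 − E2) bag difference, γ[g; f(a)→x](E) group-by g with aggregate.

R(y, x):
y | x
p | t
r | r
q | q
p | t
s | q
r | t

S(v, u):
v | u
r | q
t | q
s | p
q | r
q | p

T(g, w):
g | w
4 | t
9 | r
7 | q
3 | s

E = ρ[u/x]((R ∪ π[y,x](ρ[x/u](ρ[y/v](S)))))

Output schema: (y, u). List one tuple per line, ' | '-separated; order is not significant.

Subexpression sizes:
  R → 6
  S → 5
  ρ[y/v](S) → 5
  ρ[x/u](ρ[y/v](S)) → 5
  π[y,x](ρ[x/u](ρ[y/v](S))) → 5
  (R ∪ π[y,x](ρ[x/u](ρ[y/v](S)))) → 11
  ρ[u/x]((R ∪ π[y,x](ρ[x/u](ρ[y/v](S))))) → 11

== RESULT ==
y | u
p | t
p | t
q | p
q | q
q | r
r | q
r | r
r | t
s | p
s | q
t | q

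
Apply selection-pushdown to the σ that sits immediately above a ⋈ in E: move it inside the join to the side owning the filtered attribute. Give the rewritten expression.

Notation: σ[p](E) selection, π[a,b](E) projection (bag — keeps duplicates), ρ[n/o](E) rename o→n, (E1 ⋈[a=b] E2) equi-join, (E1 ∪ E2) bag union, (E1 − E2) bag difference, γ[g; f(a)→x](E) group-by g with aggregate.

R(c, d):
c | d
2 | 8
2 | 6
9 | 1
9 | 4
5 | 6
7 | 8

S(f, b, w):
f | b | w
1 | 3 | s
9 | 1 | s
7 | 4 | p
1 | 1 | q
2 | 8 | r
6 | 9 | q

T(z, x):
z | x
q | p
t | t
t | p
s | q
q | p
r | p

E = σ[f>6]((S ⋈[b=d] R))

σ filters on f, owned by the left side.
E' = (σ[f>6](S) ⋈[b=d] R)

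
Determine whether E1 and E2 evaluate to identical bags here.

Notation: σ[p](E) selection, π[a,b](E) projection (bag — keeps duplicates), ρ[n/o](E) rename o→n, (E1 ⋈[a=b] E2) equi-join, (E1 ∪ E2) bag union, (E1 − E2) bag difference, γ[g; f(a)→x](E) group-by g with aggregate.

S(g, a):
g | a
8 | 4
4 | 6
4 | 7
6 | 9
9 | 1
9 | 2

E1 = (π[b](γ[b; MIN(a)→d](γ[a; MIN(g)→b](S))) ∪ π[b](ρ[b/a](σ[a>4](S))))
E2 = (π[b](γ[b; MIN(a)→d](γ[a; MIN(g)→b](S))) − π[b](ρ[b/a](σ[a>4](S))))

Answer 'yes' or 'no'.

E1 row counts bottom-up:
  S → 6
  γ[a; MIN(g)→b](S) → 6
  γ[b; MIN(a)→d](γ[a; MIN(g)→b](S)) → 4
  π[b](γ[b; MIN(a)→d](γ[a; MIN(g)→b](S))) → 4
  S → 6
  σ[a>4](S) → 3
  ρ[b/a](σ[a>4](S)) → 3
  π[b](ρ[b/a](σ[a>4](S))) → 3
  (π[b](γ[b; MIN(a)→d](γ[a; MIN(g)→b](S))) ∪ π[b](ρ[b/a](σ[a>4](S)))) → 7
E2 row counts bottom-up:
  S → 6
  γ[a; MIN(g)→b](S) → 6
  γ[b; MIN(a)→d](γ[a; MIN(g)→b](S)) → 4
  π[b](γ[b; MIN(a)→d](γ[a; MIN(g)→b](S))) → 4
  S → 6
  σ[a>4](S) → 3
  ρ[b/a](σ[a>4](S)) → 3
  π[b](ρ[b/a](σ[a>4](S))) → 3
  (π[b](γ[b; MIN(a)→d](γ[a; MIN(g)→b](S))) − π[b](ρ[b/a](σ[a>4](S)))) → 2

E1 result:
b
4
6
6
7
8
9
9
E2 result:
b
4
8
Witness: (6,) appears 2× in E1 but 0× in E2.

no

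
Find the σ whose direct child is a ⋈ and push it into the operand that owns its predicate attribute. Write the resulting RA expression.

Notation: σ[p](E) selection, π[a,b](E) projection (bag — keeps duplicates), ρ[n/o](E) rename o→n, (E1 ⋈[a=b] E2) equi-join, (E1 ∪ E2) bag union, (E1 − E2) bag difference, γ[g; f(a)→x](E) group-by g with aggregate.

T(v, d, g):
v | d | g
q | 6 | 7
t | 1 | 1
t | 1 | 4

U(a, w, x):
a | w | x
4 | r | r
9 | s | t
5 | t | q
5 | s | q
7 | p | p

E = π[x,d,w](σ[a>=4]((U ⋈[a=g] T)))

σ filters on a, owned by the left side.
E' = π[x,d,w]((σ[a>=4](U) ⋈[a=g] T))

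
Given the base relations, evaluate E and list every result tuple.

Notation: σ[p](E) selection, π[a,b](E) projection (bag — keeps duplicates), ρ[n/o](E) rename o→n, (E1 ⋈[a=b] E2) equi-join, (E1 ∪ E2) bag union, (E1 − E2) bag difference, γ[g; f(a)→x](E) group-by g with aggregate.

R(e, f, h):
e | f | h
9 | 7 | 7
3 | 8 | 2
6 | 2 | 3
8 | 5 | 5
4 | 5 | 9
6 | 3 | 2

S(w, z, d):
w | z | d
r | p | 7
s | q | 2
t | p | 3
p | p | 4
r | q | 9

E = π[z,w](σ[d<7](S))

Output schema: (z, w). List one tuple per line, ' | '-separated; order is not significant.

Subexpression sizes:
  S → 5
  σ[d<7](S) → 3
  π[z,w](σ[d<7](S)) → 3

== RESULT ==
z | w
p | p
p | t
q | s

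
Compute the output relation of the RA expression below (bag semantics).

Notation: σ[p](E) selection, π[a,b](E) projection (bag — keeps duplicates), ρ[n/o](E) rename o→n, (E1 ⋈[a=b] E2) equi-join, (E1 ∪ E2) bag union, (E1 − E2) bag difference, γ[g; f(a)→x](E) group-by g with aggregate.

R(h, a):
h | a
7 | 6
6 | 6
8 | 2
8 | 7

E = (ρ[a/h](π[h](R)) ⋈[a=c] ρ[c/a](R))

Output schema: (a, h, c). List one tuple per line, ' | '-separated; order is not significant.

Row counts bottom-up:
  R → 4
  π[h](R) → 4
  ρ[a/h](π[h](R)) → 4
  R → 4
  ρ[c/a](R) → 4
  (ρ[a/h](π[h](R)) ⋈[a=c] ρ[c/a](R)) → 3

== RESULT ==
a | h | c
6 | 6 | 6
6 | 7 | 6
7 | 8 | 7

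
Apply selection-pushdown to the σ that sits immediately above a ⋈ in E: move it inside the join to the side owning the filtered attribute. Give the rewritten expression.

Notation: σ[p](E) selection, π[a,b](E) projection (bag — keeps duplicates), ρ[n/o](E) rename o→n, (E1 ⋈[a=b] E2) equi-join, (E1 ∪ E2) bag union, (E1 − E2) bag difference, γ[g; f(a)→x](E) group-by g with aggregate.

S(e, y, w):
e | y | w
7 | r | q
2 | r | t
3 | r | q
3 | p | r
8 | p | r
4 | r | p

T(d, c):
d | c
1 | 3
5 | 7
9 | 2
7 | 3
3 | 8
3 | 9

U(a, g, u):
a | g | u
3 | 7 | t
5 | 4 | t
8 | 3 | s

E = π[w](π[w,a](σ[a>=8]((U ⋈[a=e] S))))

σ filters on a, owned by the left side.
E' = π[w](π[w,a]((σ[a>=8](U) ⋈[a=e] S)))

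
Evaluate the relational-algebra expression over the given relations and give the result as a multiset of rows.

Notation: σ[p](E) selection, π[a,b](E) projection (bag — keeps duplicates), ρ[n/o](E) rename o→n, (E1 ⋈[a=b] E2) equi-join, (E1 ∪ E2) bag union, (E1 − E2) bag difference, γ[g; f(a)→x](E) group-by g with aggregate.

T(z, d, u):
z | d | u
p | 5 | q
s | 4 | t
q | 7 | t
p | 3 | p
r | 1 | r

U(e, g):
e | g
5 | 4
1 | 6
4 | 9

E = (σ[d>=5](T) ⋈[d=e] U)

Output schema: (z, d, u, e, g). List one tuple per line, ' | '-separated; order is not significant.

Stepwise |·|:
  T → 5
  σ[d>=5](T) → 2
  U → 3
  (σ[d>=5](T) ⋈[d=e] U) → 1

== RESULT ==
z | d | u | e | g
p | 5 | q | 5 | 4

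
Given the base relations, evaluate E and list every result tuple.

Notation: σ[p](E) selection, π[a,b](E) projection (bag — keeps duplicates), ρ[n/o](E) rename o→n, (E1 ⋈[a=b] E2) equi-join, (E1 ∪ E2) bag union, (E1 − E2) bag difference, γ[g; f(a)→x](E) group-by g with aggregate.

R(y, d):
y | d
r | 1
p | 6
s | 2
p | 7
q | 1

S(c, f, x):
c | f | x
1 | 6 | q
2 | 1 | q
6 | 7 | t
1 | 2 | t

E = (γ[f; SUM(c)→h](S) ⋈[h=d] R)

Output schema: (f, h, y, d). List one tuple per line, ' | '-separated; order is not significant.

Stepwise |·|:
  S → 4
  γ[f; SUM(c)→h](S) → 4
  R → 5
  (γ[f; SUM(c)→h](S) ⋈[h=d] R) → 6

== RESULT ==
f | h | y | d
1 | 2 | s | 2
2 | 1 | q | 1
2 | 1 | r | 1
6 | 1 | q | 1
6 | 1 | r | 1
7 | 6 | p | 6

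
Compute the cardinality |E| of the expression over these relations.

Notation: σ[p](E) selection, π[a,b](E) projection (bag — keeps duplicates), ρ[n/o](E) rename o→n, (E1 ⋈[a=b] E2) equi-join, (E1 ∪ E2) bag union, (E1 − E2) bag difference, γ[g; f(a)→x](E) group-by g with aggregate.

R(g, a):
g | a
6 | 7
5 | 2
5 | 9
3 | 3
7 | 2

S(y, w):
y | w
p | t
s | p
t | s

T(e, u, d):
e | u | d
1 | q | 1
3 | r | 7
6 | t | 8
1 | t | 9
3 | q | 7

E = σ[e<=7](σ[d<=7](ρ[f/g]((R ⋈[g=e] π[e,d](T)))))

Subexpression sizes:
  R → 5
  T → 5
  π[e,d](T) → 5
  (R ⋈[g=e] π[e,d](T)) → 3
  ρ[f/g]((R ⋈[g=e] π[e,d](T))) → 3
  σ[d<=7](ρ[f/g]((R ⋈[g=e] π[e,d](T)))) → 2
  σ[e<=7](σ[d<=7](ρ[f/g]((R ⋈[g=e] π[e,d](T))))) → 2

|E| = 2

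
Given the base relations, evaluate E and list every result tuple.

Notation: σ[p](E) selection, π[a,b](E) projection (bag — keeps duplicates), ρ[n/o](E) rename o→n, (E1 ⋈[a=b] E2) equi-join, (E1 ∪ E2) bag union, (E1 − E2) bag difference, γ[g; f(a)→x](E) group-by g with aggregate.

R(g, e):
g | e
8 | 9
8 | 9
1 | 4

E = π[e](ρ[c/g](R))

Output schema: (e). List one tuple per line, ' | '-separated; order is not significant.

Stepwise |·|:
  R → 3
  ρ[c/g](R) → 3
  π[e](ρ[c/g](R)) → 3

== RESULT ==
e
4
9
9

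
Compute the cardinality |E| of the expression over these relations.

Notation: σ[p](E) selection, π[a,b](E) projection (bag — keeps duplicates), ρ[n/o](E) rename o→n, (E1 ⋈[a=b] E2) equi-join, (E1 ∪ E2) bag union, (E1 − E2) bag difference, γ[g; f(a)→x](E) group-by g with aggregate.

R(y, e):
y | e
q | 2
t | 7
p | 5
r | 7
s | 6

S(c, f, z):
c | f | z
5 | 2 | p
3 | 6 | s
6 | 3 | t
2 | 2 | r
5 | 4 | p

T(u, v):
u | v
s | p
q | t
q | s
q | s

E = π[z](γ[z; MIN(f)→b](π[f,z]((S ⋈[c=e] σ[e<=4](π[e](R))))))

Subexpression sizes:
  S → 5
  R → 5
  π[e](R) → 5
  σ[e<=4](π[e](R)) → 1
  (S ⋈[c=e] σ[e<=4](π[e](R))) → 1
  π[f,z]((S ⋈[c=e] σ[e<=4](π[e](R)))) → 1
  γ[z; MIN(f)→b](π[f,z]((S ⋈[c=e] σ[e<=4](π[e](R))))) → 1
  π[z](γ[z; MIN(f)→b](π[f,z]((S ⋈[c=e] σ[e<=4](π[e](R)))))) → 1

|E| = 1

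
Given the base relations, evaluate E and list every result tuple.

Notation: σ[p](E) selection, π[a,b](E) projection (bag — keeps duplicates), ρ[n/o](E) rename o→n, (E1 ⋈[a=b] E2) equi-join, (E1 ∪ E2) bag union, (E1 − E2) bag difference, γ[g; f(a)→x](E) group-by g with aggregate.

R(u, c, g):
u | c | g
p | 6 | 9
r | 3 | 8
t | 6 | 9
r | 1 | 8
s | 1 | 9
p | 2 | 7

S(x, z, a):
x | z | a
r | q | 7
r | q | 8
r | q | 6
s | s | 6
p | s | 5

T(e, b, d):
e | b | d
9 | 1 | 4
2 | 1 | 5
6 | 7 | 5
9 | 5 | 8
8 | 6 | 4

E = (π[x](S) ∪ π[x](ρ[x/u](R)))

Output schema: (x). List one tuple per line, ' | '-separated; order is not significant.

Subexpression sizes:
  S → 5
  π[x](S) → 5
  R → 6
  ρ[x/u](R) → 6
  π[x](ρ[x/u](R)) → 6
  (π[x](S) ∪ π[x](ρ[x/u](R))) → 11

== RESULT ==
x
p
p
p
r
r
r
r
r
s
s
t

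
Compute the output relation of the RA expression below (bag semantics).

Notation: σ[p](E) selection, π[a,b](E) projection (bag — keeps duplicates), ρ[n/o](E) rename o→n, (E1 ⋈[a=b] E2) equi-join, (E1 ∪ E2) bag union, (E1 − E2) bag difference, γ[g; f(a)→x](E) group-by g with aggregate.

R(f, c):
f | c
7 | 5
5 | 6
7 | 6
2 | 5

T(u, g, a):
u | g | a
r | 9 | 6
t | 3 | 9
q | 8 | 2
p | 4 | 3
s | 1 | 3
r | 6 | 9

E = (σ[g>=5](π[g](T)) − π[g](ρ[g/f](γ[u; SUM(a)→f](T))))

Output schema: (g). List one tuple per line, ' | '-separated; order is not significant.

Per-node cardinality:
  T → 6
  π[g](T) → 6
  σ[g>=5](π[g](T)) → 3
  T → 6
  γ[u; SUM(a)→f](T) → 5
  ρ[g/f](γ[u; SUM(a)→f](T)) → 5
  π[g](ρ[g/f](γ[u; SUM(a)→f](T))) → 5
  (σ[g>=5](π[g](T)) − π[g](ρ[g/f](γ[u; SUM(a)→f](T)))) → 2

== RESULT ==
g
6
8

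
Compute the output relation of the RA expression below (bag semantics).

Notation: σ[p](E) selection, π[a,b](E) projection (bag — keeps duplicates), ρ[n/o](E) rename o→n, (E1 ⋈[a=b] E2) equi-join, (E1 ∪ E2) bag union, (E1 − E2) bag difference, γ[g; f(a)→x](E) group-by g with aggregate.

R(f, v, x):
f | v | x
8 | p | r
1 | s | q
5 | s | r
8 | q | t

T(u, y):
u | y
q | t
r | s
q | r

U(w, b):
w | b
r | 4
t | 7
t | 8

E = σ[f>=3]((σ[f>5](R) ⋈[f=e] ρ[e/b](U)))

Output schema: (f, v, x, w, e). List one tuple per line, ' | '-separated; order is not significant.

Row counts bottom-up:
  R → 4
  σ[f>5](R) → 2
  U → 3
  ρ[e/b](U) → 3
  (σ[f>5](R) ⋈[f=e] ρ[e/b](U)) → 2
  σ[f>=3]((σ[f>5](R) ⋈[f=e] ρ[e/b](U))) → 2

== RESULT ==
f | v | x | w | e
8 | p | r | t | 8
8 | q | t | t | 8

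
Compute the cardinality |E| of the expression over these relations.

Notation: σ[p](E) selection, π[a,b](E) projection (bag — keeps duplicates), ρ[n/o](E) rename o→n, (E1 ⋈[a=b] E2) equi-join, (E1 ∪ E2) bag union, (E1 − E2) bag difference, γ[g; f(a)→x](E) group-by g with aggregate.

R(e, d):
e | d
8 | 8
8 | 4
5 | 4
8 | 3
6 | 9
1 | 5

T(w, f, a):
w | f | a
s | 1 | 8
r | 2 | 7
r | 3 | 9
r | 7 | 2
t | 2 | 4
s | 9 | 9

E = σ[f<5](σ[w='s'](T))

Subexpression sizes:
  T → 6
  σ[w='s'](T) → 2
  σ[f<5](σ[w='s'](T)) → 1

|E| = 1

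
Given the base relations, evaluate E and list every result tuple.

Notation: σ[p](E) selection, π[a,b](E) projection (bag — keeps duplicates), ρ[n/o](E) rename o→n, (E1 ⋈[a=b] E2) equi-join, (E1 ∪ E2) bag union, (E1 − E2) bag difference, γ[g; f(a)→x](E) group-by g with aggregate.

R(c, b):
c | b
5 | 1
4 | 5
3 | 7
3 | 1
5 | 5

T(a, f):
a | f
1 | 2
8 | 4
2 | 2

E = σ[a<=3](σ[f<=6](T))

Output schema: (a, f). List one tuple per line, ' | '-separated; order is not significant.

Subexpression sizes:
  T → 3
  σ[f<=6](T) → 3
  σ[a<=3](σ[f<=6](T)) → 2

== RESULT ==
a | f
1 | 2
2 | 2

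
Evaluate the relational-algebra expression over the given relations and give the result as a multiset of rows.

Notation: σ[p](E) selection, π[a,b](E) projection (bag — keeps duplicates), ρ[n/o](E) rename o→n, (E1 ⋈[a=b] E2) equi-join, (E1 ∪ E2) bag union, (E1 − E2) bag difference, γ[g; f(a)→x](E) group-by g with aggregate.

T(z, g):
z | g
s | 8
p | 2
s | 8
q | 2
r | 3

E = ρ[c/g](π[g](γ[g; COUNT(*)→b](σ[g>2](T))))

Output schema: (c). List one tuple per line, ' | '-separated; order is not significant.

Row counts bottom-up:
  T → 5
  σ[g>2](T) → 3
  γ[g; COUNT(*)→b](σ[g>2](T)) → 2
  π[g](γ[g; COUNT(*)→b](σ[g>2](T))) → 2
  ρ[c/g](π[g](γ[g; COUNT(*)→b](σ[g>2](T)))) → 2

== RESULT ==
c
3
8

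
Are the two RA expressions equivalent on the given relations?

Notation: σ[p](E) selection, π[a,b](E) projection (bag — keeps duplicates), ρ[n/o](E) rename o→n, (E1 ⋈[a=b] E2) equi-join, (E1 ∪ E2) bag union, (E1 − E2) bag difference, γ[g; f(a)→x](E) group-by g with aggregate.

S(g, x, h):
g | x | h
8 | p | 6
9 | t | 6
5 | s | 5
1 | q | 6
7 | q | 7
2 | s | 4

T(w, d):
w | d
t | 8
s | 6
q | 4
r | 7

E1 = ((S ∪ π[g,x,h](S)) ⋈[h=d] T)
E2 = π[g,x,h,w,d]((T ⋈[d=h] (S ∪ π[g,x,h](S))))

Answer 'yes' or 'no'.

E1 subexpression sizes:
  S → 6
  S → 6
  π[g,x,h](S) → 6
  (S ∪ π[g,x,h](S)) → 12
  T → 4
  ((S ∪ π[g,x,h](S)) ⋈[h=d] T) → 10
E2 subexpression sizes:
  T → 4
  S → 6
  S → 6
  π[g,x,h](S) → 6
  (S ∪ π[g,x,h](S)) → 12
  (T ⋈[d=h] (S ∪ π[g,x,h](S))) → 10
  π[g,x,h,w,d]((T ⋈[d=h] (S ∪ π[g,x,h](S)))) → 10

E1 and E2 produce the same multiset:
g | x | h | w | d
1 | q | 6 | s | 6
1 | q | 6 | s | 6
2 | s | 4 | q | 4
2 | s | 4 | q | 4
7 | q | 7 | r | 7
7 | q | 7 | r | 7
8 | p | 6 | s | 6
8 | p | 6 | s | 6
9 | t | 6 | s | 6
9 | t | 6 | s | 6

yes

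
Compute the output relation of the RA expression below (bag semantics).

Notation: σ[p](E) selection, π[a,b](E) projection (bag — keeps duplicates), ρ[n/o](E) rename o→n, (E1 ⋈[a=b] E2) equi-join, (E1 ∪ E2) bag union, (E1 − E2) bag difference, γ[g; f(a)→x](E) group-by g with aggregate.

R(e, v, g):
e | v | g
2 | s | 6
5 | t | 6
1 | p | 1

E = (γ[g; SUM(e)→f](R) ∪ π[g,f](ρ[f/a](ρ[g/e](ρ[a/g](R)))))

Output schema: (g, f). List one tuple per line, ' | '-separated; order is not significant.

Stepwise |·|:
  R → 3
  γ[g; SUM(e)→f](R) → 2
  R → 3
  ρ[a/g](R) → 3
  ρ[g/e](ρ[a/g](R)) → 3
  ρ[f/a](ρ[g/e](ρ[a/g](R))) → 3
  π[g,f](ρ[f/a](ρ[g/e](ρ[a/g](R)))) → 3
  (γ[g; SUM(e)→f](R) ∪ π[g,f](ρ[f/a](ρ[g/e](ρ[a/g](R))))) → 5

== RESULT ==
g | f
1 | 1
1 | 1
2 | 6
5 | 6
6 | 7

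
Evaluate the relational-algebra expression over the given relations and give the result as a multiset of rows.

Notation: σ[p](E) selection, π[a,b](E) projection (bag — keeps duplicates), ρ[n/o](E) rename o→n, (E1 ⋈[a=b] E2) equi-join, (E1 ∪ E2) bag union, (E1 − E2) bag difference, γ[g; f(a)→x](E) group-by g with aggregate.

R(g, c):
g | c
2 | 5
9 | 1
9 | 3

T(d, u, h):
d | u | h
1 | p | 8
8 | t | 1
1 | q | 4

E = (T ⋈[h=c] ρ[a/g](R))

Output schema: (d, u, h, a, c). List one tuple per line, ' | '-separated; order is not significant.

Subexpression sizes:
  T → 3
  R → 3
  ρ[a/g](R) → 3
  (T ⋈[h=c] ρ[a/g](R)) → 1

== RESULT ==
d | u | h | a | c
8 | t | 1 | 9 | 1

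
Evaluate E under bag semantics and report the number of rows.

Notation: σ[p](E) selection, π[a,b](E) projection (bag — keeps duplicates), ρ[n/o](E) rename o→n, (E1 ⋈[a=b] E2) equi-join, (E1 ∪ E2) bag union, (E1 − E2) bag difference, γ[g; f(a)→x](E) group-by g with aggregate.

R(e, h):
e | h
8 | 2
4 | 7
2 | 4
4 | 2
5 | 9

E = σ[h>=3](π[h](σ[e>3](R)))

Subexpression sizes:
  R → 5
  σ[e>3](R) → 4
  π[h](σ[e>3](R)) → 4
  σ[h>=3](π[h](σ[e>3](R))) → 2

|E| = 2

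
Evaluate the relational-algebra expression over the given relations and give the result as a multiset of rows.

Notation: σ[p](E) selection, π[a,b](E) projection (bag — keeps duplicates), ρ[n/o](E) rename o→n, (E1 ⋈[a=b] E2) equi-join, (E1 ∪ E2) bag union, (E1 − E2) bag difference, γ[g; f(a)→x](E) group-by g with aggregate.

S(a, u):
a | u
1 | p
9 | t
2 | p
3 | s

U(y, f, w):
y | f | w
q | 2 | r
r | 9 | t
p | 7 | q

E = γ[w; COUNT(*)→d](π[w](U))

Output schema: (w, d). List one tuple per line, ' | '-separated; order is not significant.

Subexpression sizes:
  U → 3
  π[w](U) → 3
  γ[w; COUNT(*)→d](π[w](U)) → 3

== RESULT ==
w | d
q | 1
r | 1
t | 1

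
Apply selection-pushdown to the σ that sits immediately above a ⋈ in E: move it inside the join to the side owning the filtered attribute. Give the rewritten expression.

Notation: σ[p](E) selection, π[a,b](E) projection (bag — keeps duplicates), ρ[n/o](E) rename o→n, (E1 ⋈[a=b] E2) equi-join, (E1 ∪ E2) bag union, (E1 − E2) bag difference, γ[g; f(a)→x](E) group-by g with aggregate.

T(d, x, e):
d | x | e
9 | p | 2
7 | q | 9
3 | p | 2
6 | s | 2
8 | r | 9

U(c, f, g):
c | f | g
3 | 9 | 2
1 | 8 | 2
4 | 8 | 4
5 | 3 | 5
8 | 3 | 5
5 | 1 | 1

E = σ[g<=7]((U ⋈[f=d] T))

σ filters on g, owned by the left side.
E' = (σ[g<=7](U) ⋈[f=d] T)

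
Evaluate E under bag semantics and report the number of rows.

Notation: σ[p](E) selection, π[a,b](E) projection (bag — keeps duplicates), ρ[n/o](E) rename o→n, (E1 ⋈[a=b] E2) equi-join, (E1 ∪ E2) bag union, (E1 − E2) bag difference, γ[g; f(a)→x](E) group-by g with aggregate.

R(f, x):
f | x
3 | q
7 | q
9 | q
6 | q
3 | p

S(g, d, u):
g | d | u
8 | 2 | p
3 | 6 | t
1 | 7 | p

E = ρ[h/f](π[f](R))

Per-node cardinality:
  R → 5
  π[f](R) → 5
  ρ[h/f](π[f](R)) → 5

|E| = 5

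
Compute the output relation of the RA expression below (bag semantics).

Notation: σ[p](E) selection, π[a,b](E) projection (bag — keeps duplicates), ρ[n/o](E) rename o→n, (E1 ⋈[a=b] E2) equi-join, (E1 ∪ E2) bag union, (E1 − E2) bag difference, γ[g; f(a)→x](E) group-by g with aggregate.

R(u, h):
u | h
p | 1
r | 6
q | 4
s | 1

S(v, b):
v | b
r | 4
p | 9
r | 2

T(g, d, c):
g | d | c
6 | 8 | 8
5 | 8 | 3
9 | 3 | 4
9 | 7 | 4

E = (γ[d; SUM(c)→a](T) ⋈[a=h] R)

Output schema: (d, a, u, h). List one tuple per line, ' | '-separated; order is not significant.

Subexpression sizes:
  T → 4
  γ[d; SUM(c)→a](T) → 3
  R → 4
  (γ[d; SUM(c)→a](T) ⋈[a=h] R) → 2

== RESULT ==
d | a | u | h
3 | 4 | q | 4
7 | 4 | q | 4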